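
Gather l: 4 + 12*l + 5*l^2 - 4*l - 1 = 5*l^2 + 8*l + 3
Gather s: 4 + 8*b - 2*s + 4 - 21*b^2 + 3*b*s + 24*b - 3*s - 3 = -21*b^2 + 32*b + s*(3*b - 5) + 5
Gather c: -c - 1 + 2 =1 - c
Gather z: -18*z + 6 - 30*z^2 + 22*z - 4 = -30*z^2 + 4*z + 2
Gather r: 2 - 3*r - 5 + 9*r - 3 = 6*r - 6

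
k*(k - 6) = k^2 - 6*k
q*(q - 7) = q^2 - 7*q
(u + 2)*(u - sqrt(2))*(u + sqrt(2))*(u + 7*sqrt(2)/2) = u^4 + 2*u^3 + 7*sqrt(2)*u^3/2 - 2*u^2 + 7*sqrt(2)*u^2 - 7*sqrt(2)*u - 4*u - 14*sqrt(2)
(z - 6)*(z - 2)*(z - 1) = z^3 - 9*z^2 + 20*z - 12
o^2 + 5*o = o*(o + 5)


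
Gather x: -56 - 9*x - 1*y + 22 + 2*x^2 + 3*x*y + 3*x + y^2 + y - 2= 2*x^2 + x*(3*y - 6) + y^2 - 36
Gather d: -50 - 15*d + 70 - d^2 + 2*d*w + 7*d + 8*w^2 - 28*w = -d^2 + d*(2*w - 8) + 8*w^2 - 28*w + 20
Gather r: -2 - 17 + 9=-10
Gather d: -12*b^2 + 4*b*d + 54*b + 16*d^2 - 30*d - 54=-12*b^2 + 54*b + 16*d^2 + d*(4*b - 30) - 54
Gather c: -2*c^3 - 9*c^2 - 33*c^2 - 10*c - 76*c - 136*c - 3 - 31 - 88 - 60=-2*c^3 - 42*c^2 - 222*c - 182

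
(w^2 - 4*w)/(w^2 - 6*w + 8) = w/(w - 2)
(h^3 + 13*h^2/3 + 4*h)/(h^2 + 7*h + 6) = h*(3*h^2 + 13*h + 12)/(3*(h^2 + 7*h + 6))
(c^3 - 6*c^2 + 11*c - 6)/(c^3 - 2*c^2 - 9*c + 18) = (c - 1)/(c + 3)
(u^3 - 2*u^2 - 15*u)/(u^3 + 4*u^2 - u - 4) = u*(u^2 - 2*u - 15)/(u^3 + 4*u^2 - u - 4)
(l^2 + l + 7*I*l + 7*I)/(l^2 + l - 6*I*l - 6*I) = (l + 7*I)/(l - 6*I)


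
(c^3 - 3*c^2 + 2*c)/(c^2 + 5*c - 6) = c*(c - 2)/(c + 6)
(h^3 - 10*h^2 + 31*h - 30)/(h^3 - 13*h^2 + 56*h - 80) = (h^2 - 5*h + 6)/(h^2 - 8*h + 16)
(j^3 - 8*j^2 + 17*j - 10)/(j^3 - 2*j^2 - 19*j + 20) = (j - 2)/(j + 4)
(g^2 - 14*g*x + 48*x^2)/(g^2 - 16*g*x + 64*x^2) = (-g + 6*x)/(-g + 8*x)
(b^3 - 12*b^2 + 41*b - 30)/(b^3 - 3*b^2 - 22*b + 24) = (b - 5)/(b + 4)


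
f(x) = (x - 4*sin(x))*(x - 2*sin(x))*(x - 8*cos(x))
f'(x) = (1 - 4*cos(x))*(x - 2*sin(x))*(x - 8*cos(x)) + (1 - 2*cos(x))*(x - 4*sin(x))*(x - 8*cos(x)) + (x - 4*sin(x))*(x - 2*sin(x))*(8*sin(x) + 1) = (x - 4*sin(x))*(x - 2*sin(x))*(8*sin(x) + 1) - (x - 4*sin(x))*(x - 8*cos(x))*(2*cos(x) - 1) - (x - 2*sin(x))*(x - 8*cos(x))*(4*cos(x) - 1)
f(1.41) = 0.18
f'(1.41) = 12.49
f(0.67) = -5.81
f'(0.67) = -6.42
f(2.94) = 58.55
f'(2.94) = 217.00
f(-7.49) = -218.03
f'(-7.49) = -150.05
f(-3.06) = 38.92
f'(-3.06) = -108.43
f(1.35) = -0.62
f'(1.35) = 14.13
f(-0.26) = -1.56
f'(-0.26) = 11.34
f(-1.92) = -0.06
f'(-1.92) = 2.94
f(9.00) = 979.04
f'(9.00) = 1214.76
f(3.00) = 72.28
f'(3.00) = 240.55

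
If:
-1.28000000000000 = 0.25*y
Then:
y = -5.12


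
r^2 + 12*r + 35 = (r + 5)*(r + 7)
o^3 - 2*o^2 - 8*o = o*(o - 4)*(o + 2)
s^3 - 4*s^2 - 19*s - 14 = (s - 7)*(s + 1)*(s + 2)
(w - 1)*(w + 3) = w^2 + 2*w - 3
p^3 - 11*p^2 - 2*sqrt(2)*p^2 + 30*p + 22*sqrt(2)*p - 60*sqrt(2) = (p - 6)*(p - 5)*(p - 2*sqrt(2))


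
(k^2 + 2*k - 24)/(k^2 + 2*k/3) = 3*(k^2 + 2*k - 24)/(k*(3*k + 2))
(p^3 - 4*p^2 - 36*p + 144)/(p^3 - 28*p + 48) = (p - 6)/(p - 2)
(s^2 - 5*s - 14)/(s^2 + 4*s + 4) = (s - 7)/(s + 2)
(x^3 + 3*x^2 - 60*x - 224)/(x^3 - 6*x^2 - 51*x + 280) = (x + 4)/(x - 5)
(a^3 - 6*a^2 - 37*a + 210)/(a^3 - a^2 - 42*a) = (a - 5)/a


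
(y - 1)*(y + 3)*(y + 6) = y^3 + 8*y^2 + 9*y - 18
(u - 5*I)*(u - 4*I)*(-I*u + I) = -I*u^3 - 9*u^2 + I*u^2 + 9*u + 20*I*u - 20*I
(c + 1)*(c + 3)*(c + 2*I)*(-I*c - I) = -I*c^4 + 2*c^3 - 5*I*c^3 + 10*c^2 - 7*I*c^2 + 14*c - 3*I*c + 6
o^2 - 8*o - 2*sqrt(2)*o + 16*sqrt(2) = (o - 8)*(o - 2*sqrt(2))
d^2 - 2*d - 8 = (d - 4)*(d + 2)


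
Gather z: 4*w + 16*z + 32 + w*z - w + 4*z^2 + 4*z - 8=3*w + 4*z^2 + z*(w + 20) + 24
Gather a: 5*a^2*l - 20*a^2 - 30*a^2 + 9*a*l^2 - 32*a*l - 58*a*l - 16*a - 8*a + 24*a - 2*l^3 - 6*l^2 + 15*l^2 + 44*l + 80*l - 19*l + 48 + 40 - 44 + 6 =a^2*(5*l - 50) + a*(9*l^2 - 90*l) - 2*l^3 + 9*l^2 + 105*l + 50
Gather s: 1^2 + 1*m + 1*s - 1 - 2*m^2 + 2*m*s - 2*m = -2*m^2 - m + s*(2*m + 1)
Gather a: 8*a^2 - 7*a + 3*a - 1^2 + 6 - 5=8*a^2 - 4*a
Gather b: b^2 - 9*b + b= b^2 - 8*b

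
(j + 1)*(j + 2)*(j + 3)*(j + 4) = j^4 + 10*j^3 + 35*j^2 + 50*j + 24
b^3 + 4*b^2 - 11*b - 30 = (b - 3)*(b + 2)*(b + 5)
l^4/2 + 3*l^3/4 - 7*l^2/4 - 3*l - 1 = (l/2 + 1/2)*(l - 2)*(l + 1/2)*(l + 2)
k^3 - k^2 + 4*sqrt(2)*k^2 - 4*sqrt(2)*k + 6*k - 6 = (k - 1)*(k + sqrt(2))*(k + 3*sqrt(2))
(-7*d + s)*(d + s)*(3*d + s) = -21*d^3 - 25*d^2*s - 3*d*s^2 + s^3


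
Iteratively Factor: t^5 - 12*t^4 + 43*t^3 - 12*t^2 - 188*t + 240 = (t - 3)*(t^4 - 9*t^3 + 16*t^2 + 36*t - 80) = (t - 5)*(t - 3)*(t^3 - 4*t^2 - 4*t + 16) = (t - 5)*(t - 3)*(t + 2)*(t^2 - 6*t + 8) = (t - 5)*(t - 4)*(t - 3)*(t + 2)*(t - 2)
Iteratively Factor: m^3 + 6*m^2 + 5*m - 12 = (m + 3)*(m^2 + 3*m - 4) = (m - 1)*(m + 3)*(m + 4)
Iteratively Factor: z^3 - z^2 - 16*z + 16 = (z + 4)*(z^2 - 5*z + 4) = (z - 4)*(z + 4)*(z - 1)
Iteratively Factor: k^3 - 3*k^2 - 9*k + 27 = (k - 3)*(k^2 - 9) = (k - 3)*(k + 3)*(k - 3)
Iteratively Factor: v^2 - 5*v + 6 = (v - 2)*(v - 3)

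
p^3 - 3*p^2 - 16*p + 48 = (p - 4)*(p - 3)*(p + 4)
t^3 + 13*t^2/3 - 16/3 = (t - 1)*(t + 4/3)*(t + 4)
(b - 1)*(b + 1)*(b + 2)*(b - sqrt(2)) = b^4 - sqrt(2)*b^3 + 2*b^3 - 2*sqrt(2)*b^2 - b^2 - 2*b + sqrt(2)*b + 2*sqrt(2)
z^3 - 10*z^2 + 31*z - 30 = (z - 5)*(z - 3)*(z - 2)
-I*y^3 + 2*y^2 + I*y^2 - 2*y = y*(y + 2*I)*(-I*y + I)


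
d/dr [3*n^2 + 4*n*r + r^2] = 4*n + 2*r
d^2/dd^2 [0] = 0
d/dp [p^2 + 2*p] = 2*p + 2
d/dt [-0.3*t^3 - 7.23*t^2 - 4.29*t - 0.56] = -0.9*t^2 - 14.46*t - 4.29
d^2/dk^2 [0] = 0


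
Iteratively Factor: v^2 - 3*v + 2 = (v - 2)*(v - 1)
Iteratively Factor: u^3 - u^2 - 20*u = (u)*(u^2 - u - 20) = u*(u + 4)*(u - 5)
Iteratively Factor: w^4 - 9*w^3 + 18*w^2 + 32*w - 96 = (w - 4)*(w^3 - 5*w^2 - 2*w + 24) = (w - 4)*(w - 3)*(w^2 - 2*w - 8) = (w - 4)*(w - 3)*(w + 2)*(w - 4)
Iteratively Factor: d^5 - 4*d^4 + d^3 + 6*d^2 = (d + 1)*(d^4 - 5*d^3 + 6*d^2) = d*(d + 1)*(d^3 - 5*d^2 + 6*d) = d*(d - 3)*(d + 1)*(d^2 - 2*d) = d*(d - 3)*(d - 2)*(d + 1)*(d)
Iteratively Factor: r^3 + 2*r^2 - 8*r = (r - 2)*(r^2 + 4*r) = r*(r - 2)*(r + 4)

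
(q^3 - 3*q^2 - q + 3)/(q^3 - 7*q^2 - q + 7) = (q - 3)/(q - 7)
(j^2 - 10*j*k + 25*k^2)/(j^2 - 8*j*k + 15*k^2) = (j - 5*k)/(j - 3*k)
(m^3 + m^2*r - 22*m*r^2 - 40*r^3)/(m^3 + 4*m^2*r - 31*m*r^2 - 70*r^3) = (m + 4*r)/(m + 7*r)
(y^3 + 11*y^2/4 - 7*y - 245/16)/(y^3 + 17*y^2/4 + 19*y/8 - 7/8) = (8*y^2 - 6*y - 35)/(2*(4*y^2 + 3*y - 1))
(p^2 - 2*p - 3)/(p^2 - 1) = (p - 3)/(p - 1)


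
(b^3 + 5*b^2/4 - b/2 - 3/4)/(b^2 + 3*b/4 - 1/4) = (4*b^2 + b - 3)/(4*b - 1)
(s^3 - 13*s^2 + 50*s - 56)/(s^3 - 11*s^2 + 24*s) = (s^3 - 13*s^2 + 50*s - 56)/(s*(s^2 - 11*s + 24))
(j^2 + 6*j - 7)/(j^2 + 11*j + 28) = (j - 1)/(j + 4)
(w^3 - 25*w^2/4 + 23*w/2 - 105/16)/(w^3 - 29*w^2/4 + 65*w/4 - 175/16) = (2*w - 3)/(2*w - 5)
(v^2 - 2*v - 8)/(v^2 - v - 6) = (v - 4)/(v - 3)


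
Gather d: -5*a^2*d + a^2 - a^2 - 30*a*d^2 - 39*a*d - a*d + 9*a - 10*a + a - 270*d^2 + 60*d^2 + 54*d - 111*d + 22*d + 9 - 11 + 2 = d^2*(-30*a - 210) + d*(-5*a^2 - 40*a - 35)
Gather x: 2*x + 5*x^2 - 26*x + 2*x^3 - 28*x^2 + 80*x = 2*x^3 - 23*x^2 + 56*x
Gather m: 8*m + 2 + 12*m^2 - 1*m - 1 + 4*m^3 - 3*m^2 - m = 4*m^3 + 9*m^2 + 6*m + 1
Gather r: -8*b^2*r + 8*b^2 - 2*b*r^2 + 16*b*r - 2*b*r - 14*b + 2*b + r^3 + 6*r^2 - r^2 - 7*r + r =8*b^2 - 12*b + r^3 + r^2*(5 - 2*b) + r*(-8*b^2 + 14*b - 6)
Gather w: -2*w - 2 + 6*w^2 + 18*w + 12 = 6*w^2 + 16*w + 10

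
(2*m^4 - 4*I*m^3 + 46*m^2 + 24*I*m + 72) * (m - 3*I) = 2*m^5 - 10*I*m^4 + 34*m^3 - 114*I*m^2 + 144*m - 216*I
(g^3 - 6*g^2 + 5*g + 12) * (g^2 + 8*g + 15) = g^5 + 2*g^4 - 28*g^3 - 38*g^2 + 171*g + 180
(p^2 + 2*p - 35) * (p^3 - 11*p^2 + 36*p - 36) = p^5 - 9*p^4 - 21*p^3 + 421*p^2 - 1332*p + 1260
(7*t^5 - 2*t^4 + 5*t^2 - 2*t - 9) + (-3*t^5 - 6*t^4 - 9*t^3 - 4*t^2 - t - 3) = 4*t^5 - 8*t^4 - 9*t^3 + t^2 - 3*t - 12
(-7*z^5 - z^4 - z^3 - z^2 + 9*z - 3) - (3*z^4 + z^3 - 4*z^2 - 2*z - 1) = -7*z^5 - 4*z^4 - 2*z^3 + 3*z^2 + 11*z - 2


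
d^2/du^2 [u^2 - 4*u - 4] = 2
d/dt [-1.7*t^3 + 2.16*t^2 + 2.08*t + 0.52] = -5.1*t^2 + 4.32*t + 2.08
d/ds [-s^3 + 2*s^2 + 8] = s*(4 - 3*s)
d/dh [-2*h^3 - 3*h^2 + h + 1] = -6*h^2 - 6*h + 1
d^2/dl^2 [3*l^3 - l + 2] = 18*l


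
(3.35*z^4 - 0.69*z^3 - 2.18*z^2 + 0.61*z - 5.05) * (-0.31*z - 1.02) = -1.0385*z^5 - 3.2031*z^4 + 1.3796*z^3 + 2.0345*z^2 + 0.9433*z + 5.151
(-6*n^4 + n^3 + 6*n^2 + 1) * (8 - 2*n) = 12*n^5 - 50*n^4 - 4*n^3 + 48*n^2 - 2*n + 8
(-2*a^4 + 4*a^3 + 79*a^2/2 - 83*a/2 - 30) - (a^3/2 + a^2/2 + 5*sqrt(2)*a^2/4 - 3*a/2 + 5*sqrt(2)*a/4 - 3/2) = -2*a^4 + 7*a^3/2 - 5*sqrt(2)*a^2/4 + 39*a^2 - 40*a - 5*sqrt(2)*a/4 - 57/2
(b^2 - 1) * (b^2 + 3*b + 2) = b^4 + 3*b^3 + b^2 - 3*b - 2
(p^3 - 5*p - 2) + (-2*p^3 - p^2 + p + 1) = -p^3 - p^2 - 4*p - 1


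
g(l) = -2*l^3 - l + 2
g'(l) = -6*l^2 - 1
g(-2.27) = 27.66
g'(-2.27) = -31.92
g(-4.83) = 232.19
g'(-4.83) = -140.97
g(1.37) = -4.51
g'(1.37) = -12.26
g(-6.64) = 594.15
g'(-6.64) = -265.54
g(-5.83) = 404.14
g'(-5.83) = -204.93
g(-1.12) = 5.93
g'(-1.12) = -8.53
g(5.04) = -259.09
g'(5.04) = -153.41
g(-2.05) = 21.28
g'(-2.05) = -26.22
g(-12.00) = 3470.00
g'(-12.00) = -865.00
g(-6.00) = 440.00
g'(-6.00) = -217.00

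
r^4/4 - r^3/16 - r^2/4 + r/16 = r*(r/4 + 1/4)*(r - 1)*(r - 1/4)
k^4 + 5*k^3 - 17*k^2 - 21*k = k*(k - 3)*(k + 1)*(k + 7)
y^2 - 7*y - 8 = (y - 8)*(y + 1)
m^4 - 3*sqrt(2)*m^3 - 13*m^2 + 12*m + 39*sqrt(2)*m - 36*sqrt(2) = (m - 3)*(m - 1)*(m + 4)*(m - 3*sqrt(2))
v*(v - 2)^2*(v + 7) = v^4 + 3*v^3 - 24*v^2 + 28*v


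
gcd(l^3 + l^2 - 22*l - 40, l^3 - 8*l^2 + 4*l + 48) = l + 2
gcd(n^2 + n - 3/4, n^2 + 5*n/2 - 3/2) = n - 1/2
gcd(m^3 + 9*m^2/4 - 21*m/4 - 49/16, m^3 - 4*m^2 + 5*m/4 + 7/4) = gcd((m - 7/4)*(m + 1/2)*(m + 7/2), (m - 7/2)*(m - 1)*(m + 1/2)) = m + 1/2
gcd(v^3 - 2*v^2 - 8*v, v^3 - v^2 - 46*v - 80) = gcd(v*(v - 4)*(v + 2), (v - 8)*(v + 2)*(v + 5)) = v + 2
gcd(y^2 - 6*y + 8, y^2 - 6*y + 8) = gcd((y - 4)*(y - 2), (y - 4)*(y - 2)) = y^2 - 6*y + 8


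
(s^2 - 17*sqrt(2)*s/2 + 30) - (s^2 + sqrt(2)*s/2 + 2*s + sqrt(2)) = -9*sqrt(2)*s - 2*s - sqrt(2) + 30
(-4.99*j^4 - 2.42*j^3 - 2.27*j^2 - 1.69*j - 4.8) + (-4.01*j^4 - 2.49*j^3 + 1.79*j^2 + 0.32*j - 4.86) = -9.0*j^4 - 4.91*j^3 - 0.48*j^2 - 1.37*j - 9.66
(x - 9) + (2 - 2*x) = -x - 7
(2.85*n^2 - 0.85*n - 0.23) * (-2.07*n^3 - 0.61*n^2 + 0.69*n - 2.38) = -5.8995*n^5 + 0.0209999999999999*n^4 + 2.9611*n^3 - 7.2292*n^2 + 1.8643*n + 0.5474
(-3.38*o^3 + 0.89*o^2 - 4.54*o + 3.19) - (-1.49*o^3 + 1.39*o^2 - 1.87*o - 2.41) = -1.89*o^3 - 0.5*o^2 - 2.67*o + 5.6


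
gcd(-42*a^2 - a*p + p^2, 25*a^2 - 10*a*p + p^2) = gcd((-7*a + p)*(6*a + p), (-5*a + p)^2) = 1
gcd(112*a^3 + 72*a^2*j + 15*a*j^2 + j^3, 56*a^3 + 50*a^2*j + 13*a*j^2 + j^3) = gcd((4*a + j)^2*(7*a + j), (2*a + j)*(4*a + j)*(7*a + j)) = 28*a^2 + 11*a*j + j^2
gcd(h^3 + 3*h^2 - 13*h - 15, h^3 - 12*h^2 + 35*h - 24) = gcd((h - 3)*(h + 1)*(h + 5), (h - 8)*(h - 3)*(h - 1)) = h - 3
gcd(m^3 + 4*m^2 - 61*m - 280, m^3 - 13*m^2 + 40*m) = m - 8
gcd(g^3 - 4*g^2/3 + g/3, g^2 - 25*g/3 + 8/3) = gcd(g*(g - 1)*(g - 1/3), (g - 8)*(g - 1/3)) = g - 1/3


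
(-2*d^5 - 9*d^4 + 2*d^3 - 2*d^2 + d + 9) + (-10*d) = -2*d^5 - 9*d^4 + 2*d^3 - 2*d^2 - 9*d + 9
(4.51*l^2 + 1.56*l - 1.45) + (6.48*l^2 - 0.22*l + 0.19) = 10.99*l^2 + 1.34*l - 1.26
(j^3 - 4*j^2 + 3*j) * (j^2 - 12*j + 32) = j^5 - 16*j^4 + 83*j^3 - 164*j^2 + 96*j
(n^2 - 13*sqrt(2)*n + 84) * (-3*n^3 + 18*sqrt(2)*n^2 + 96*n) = -3*n^5 + 57*sqrt(2)*n^4 - 624*n^3 + 264*sqrt(2)*n^2 + 8064*n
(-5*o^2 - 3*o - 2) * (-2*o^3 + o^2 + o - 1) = 10*o^5 + o^4 - 4*o^3 + o + 2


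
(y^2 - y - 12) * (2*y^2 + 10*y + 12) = 2*y^4 + 8*y^3 - 22*y^2 - 132*y - 144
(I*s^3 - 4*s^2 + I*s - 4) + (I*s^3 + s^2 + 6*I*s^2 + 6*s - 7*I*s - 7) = 2*I*s^3 - 3*s^2 + 6*I*s^2 + 6*s - 6*I*s - 11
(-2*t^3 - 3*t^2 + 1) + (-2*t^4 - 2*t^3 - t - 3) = -2*t^4 - 4*t^3 - 3*t^2 - t - 2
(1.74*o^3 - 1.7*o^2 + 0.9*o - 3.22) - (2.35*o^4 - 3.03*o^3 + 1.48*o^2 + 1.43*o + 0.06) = -2.35*o^4 + 4.77*o^3 - 3.18*o^2 - 0.53*o - 3.28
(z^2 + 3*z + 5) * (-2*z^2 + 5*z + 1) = -2*z^4 - z^3 + 6*z^2 + 28*z + 5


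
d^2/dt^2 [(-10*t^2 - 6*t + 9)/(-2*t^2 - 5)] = 8*(6*t^3 - 102*t^2 - 45*t + 85)/(8*t^6 + 60*t^4 + 150*t^2 + 125)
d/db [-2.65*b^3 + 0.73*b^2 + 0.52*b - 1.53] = -7.95*b^2 + 1.46*b + 0.52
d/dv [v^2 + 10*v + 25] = 2*v + 10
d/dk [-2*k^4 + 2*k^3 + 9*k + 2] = -8*k^3 + 6*k^2 + 9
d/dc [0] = 0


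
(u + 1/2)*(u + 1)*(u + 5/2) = u^3 + 4*u^2 + 17*u/4 + 5/4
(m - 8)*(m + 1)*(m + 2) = m^3 - 5*m^2 - 22*m - 16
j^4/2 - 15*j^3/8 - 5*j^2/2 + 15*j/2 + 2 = (j/2 + 1)*(j - 4)*(j - 2)*(j + 1/4)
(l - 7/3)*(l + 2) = l^2 - l/3 - 14/3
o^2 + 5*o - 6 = (o - 1)*(o + 6)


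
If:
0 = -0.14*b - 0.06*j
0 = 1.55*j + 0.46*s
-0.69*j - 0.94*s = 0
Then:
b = 0.00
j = 0.00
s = 0.00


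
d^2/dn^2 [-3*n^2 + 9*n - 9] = -6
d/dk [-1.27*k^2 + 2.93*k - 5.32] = 2.93 - 2.54*k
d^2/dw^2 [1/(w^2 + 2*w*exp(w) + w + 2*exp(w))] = 2*(-(w*exp(w) + 3*exp(w) + 1)*(w^2 + 2*w*exp(w) + w + 2*exp(w)) + (2*w*exp(w) + 2*w + 4*exp(w) + 1)^2)/(w^2 + 2*w*exp(w) + w + 2*exp(w))^3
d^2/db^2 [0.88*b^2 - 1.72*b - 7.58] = 1.76000000000000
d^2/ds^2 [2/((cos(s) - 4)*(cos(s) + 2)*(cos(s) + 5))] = 6*(-8*(1 - cos(s)^2)^2 + 4*sin(s)^6 + cos(s)^6 - 11*cos(s)^5 - 50*cos(s)^3 - 290*cos(s)^2 + 212*cos(s) + 300)/((cos(s) - 4)^3*(cos(s) + 2)^3*(cos(s) + 5)^3)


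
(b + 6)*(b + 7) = b^2 + 13*b + 42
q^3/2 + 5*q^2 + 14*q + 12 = (q/2 + 1)*(q + 2)*(q + 6)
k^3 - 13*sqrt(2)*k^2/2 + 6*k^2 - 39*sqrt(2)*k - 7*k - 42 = (k + 6)*(k - 7*sqrt(2))*(k + sqrt(2)/2)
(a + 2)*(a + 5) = a^2 + 7*a + 10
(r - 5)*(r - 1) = r^2 - 6*r + 5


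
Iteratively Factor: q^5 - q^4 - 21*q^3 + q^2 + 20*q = (q)*(q^4 - q^3 - 21*q^2 + q + 20) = q*(q + 4)*(q^3 - 5*q^2 - q + 5) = q*(q - 1)*(q + 4)*(q^2 - 4*q - 5) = q*(q - 5)*(q - 1)*(q + 4)*(q + 1)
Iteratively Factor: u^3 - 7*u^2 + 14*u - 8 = (u - 4)*(u^2 - 3*u + 2) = (u - 4)*(u - 1)*(u - 2)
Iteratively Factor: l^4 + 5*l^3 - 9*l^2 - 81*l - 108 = (l + 3)*(l^3 + 2*l^2 - 15*l - 36) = (l + 3)^2*(l^2 - l - 12) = (l + 3)^3*(l - 4)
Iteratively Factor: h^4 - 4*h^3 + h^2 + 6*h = (h + 1)*(h^3 - 5*h^2 + 6*h) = h*(h + 1)*(h^2 - 5*h + 6) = h*(h - 3)*(h + 1)*(h - 2)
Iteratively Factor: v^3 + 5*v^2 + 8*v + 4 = (v + 1)*(v^2 + 4*v + 4) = (v + 1)*(v + 2)*(v + 2)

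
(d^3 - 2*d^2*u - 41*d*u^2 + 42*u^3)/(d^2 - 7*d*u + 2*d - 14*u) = (d^2 + 5*d*u - 6*u^2)/(d + 2)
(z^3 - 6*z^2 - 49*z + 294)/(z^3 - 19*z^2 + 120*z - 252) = (z + 7)/(z - 6)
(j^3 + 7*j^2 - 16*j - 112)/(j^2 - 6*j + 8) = (j^2 + 11*j + 28)/(j - 2)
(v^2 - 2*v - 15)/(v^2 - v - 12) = (v - 5)/(v - 4)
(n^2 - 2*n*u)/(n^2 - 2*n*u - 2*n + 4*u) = n/(n - 2)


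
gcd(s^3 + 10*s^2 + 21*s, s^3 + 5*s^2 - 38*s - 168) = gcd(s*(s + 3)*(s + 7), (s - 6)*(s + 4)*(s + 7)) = s + 7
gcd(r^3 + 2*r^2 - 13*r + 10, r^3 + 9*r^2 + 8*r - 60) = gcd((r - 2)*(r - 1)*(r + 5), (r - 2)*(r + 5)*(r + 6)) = r^2 + 3*r - 10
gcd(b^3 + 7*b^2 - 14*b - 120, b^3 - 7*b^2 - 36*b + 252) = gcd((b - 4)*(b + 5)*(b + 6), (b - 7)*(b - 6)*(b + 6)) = b + 6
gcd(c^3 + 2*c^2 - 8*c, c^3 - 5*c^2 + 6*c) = c^2 - 2*c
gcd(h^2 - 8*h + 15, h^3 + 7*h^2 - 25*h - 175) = h - 5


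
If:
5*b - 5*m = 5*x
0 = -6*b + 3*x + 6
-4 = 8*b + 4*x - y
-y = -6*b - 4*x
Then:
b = -2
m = 4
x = -6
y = -36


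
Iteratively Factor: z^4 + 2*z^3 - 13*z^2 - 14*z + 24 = (z + 4)*(z^3 - 2*z^2 - 5*z + 6) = (z - 1)*(z + 4)*(z^2 - z - 6) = (z - 1)*(z + 2)*(z + 4)*(z - 3)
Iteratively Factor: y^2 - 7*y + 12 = (y - 4)*(y - 3)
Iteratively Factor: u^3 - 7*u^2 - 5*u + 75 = (u + 3)*(u^2 - 10*u + 25) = (u - 5)*(u + 3)*(u - 5)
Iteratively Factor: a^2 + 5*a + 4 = (a + 4)*(a + 1)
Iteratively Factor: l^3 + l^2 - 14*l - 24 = (l + 3)*(l^2 - 2*l - 8) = (l + 2)*(l + 3)*(l - 4)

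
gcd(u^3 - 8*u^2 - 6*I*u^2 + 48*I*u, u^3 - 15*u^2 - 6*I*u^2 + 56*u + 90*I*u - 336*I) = u^2 + u*(-8 - 6*I) + 48*I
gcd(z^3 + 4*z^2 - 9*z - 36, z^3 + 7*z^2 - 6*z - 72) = z^2 + z - 12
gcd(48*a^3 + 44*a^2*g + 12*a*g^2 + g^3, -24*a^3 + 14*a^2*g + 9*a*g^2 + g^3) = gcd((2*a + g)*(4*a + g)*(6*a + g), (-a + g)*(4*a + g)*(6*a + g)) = 24*a^2 + 10*a*g + g^2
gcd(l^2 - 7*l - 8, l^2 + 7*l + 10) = 1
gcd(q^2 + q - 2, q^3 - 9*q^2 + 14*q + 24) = 1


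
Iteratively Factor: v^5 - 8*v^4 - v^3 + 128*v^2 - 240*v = (v - 5)*(v^4 - 3*v^3 - 16*v^2 + 48*v) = (v - 5)*(v + 4)*(v^3 - 7*v^2 + 12*v) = v*(v - 5)*(v + 4)*(v^2 - 7*v + 12) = v*(v - 5)*(v - 3)*(v + 4)*(v - 4)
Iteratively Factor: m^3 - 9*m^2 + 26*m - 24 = (m - 2)*(m^2 - 7*m + 12) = (m - 3)*(m - 2)*(m - 4)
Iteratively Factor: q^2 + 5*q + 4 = (q + 1)*(q + 4)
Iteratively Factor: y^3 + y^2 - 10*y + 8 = (y - 2)*(y^2 + 3*y - 4) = (y - 2)*(y + 4)*(y - 1)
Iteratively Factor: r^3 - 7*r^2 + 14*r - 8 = (r - 2)*(r^2 - 5*r + 4) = (r - 4)*(r - 2)*(r - 1)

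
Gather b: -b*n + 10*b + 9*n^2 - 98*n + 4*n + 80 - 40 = b*(10 - n) + 9*n^2 - 94*n + 40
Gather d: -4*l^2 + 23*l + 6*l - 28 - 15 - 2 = -4*l^2 + 29*l - 45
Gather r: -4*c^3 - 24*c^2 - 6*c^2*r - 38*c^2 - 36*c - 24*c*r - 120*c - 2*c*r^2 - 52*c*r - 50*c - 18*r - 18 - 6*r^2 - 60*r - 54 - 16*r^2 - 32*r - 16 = -4*c^3 - 62*c^2 - 206*c + r^2*(-2*c - 22) + r*(-6*c^2 - 76*c - 110) - 88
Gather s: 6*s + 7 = 6*s + 7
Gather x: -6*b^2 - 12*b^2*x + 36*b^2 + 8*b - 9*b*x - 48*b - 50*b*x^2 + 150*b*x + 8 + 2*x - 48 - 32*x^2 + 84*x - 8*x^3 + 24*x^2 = 30*b^2 - 40*b - 8*x^3 + x^2*(-50*b - 8) + x*(-12*b^2 + 141*b + 86) - 40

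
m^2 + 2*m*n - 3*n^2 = (m - n)*(m + 3*n)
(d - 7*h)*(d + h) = d^2 - 6*d*h - 7*h^2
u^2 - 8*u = u*(u - 8)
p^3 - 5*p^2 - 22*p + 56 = (p - 7)*(p - 2)*(p + 4)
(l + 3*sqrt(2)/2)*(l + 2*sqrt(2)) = l^2 + 7*sqrt(2)*l/2 + 6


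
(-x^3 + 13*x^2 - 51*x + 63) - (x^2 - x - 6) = -x^3 + 12*x^2 - 50*x + 69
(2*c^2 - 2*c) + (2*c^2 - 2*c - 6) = 4*c^2 - 4*c - 6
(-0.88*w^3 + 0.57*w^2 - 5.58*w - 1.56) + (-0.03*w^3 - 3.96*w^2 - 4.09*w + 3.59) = -0.91*w^3 - 3.39*w^2 - 9.67*w + 2.03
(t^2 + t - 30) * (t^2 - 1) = t^4 + t^3 - 31*t^2 - t + 30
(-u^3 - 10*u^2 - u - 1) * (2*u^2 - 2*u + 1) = -2*u^5 - 18*u^4 + 17*u^3 - 10*u^2 + u - 1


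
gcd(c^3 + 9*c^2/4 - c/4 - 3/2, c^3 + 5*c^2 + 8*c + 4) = c^2 + 3*c + 2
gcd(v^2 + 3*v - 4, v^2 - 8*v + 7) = v - 1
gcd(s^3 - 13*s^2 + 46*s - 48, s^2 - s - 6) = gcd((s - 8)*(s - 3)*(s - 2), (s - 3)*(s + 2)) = s - 3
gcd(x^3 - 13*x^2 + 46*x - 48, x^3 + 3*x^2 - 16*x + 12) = x - 2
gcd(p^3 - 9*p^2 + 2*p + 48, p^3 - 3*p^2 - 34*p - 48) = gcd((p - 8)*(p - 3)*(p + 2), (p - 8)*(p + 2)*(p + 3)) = p^2 - 6*p - 16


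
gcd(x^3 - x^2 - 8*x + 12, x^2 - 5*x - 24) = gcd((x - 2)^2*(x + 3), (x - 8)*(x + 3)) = x + 3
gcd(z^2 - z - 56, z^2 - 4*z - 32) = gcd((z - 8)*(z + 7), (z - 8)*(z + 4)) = z - 8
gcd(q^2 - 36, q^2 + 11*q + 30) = q + 6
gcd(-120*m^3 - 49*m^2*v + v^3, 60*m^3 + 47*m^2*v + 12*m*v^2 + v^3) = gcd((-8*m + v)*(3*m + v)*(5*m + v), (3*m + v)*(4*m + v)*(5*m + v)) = 15*m^2 + 8*m*v + v^2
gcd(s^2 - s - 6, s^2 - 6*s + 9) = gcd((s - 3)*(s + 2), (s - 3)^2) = s - 3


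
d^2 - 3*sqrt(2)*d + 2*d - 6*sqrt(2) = (d + 2)*(d - 3*sqrt(2))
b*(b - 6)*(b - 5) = b^3 - 11*b^2 + 30*b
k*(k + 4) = k^2 + 4*k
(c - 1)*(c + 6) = c^2 + 5*c - 6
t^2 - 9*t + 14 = (t - 7)*(t - 2)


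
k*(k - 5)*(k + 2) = k^3 - 3*k^2 - 10*k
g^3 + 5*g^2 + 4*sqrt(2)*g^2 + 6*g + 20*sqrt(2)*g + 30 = (g + 5)*(g + sqrt(2))*(g + 3*sqrt(2))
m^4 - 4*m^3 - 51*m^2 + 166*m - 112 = (m - 8)*(m - 2)*(m - 1)*(m + 7)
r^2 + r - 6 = (r - 2)*(r + 3)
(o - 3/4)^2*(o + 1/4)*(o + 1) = o^4 - o^3/4 - 17*o^2/16 + 21*o/64 + 9/64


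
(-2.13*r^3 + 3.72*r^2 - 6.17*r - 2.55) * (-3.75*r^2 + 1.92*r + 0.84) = 7.9875*r^5 - 18.0396*r^4 + 28.4907*r^3 + 0.840900000000001*r^2 - 10.0788*r - 2.142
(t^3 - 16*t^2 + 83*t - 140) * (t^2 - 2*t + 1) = t^5 - 18*t^4 + 116*t^3 - 322*t^2 + 363*t - 140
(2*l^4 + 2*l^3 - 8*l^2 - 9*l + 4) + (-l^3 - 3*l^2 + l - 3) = 2*l^4 + l^3 - 11*l^2 - 8*l + 1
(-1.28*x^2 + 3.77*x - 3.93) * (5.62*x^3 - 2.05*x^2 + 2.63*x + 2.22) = -7.1936*x^5 + 23.8114*x^4 - 33.1815*x^3 + 15.13*x^2 - 1.9665*x - 8.7246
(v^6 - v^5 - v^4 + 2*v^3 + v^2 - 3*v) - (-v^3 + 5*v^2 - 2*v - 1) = v^6 - v^5 - v^4 + 3*v^3 - 4*v^2 - v + 1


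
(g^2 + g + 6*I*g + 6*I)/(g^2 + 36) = (g + 1)/(g - 6*I)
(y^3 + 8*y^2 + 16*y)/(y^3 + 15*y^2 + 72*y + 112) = y/(y + 7)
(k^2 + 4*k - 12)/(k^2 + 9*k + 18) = (k - 2)/(k + 3)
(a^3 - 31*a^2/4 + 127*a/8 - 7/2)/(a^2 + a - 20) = (8*a^2 - 30*a + 7)/(8*(a + 5))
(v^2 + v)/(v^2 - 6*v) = (v + 1)/(v - 6)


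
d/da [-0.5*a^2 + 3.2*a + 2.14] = 3.2 - 1.0*a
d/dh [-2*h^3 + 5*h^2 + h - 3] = -6*h^2 + 10*h + 1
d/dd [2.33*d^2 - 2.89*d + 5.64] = 4.66*d - 2.89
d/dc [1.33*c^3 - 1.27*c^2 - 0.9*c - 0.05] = 3.99*c^2 - 2.54*c - 0.9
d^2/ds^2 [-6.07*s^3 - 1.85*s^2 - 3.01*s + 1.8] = -36.42*s - 3.7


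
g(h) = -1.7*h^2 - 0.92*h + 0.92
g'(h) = -3.4*h - 0.92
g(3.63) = -24.82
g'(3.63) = -13.26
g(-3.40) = -15.60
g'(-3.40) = 10.64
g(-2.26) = -5.68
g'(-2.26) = 6.76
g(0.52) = -0.02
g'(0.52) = -2.69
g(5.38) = -53.24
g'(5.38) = -19.21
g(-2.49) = -7.33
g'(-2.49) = 7.55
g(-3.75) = -19.54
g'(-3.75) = 11.83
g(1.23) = -2.78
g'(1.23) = -5.10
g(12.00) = -254.92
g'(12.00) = -41.72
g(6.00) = -65.80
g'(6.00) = -21.32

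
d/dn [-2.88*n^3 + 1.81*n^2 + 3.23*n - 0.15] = -8.64*n^2 + 3.62*n + 3.23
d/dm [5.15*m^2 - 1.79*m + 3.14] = 10.3*m - 1.79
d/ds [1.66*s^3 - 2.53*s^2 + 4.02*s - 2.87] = 4.98*s^2 - 5.06*s + 4.02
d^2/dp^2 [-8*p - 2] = 0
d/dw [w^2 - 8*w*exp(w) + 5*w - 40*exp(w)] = -8*w*exp(w) + 2*w - 48*exp(w) + 5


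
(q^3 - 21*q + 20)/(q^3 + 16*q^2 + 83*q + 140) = (q^2 - 5*q + 4)/(q^2 + 11*q + 28)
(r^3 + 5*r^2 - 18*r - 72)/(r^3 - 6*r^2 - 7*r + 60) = (r + 6)/(r - 5)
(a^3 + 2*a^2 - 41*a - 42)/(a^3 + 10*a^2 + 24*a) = (a^3 + 2*a^2 - 41*a - 42)/(a*(a^2 + 10*a + 24))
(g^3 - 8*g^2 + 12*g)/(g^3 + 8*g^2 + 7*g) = (g^2 - 8*g + 12)/(g^2 + 8*g + 7)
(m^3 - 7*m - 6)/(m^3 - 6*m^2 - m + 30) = (m + 1)/(m - 5)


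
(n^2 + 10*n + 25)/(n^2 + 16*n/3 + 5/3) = 3*(n + 5)/(3*n + 1)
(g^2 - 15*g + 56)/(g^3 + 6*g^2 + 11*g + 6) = (g^2 - 15*g + 56)/(g^3 + 6*g^2 + 11*g + 6)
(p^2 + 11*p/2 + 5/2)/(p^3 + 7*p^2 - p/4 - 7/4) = 2*(p + 5)/(2*p^2 + 13*p - 7)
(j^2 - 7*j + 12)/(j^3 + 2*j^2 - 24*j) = (j - 3)/(j*(j + 6))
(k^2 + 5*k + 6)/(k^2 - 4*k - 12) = (k + 3)/(k - 6)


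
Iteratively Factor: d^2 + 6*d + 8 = (d + 4)*(d + 2)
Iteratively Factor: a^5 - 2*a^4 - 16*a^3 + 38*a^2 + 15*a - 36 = (a + 1)*(a^4 - 3*a^3 - 13*a^2 + 51*a - 36) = (a + 1)*(a + 4)*(a^3 - 7*a^2 + 15*a - 9) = (a - 1)*(a + 1)*(a + 4)*(a^2 - 6*a + 9) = (a - 3)*(a - 1)*(a + 1)*(a + 4)*(a - 3)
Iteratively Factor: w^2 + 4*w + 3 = (w + 3)*(w + 1)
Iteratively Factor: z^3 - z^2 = (z - 1)*(z^2) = z*(z - 1)*(z)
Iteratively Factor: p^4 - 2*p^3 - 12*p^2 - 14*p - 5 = (p - 5)*(p^3 + 3*p^2 + 3*p + 1) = (p - 5)*(p + 1)*(p^2 + 2*p + 1) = (p - 5)*(p + 1)^2*(p + 1)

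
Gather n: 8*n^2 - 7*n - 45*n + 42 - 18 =8*n^2 - 52*n + 24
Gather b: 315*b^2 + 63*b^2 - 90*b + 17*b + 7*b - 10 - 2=378*b^2 - 66*b - 12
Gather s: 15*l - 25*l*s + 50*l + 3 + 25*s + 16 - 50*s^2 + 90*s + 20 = 65*l - 50*s^2 + s*(115 - 25*l) + 39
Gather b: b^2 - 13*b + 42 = b^2 - 13*b + 42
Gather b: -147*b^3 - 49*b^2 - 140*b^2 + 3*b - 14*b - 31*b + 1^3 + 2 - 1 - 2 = -147*b^3 - 189*b^2 - 42*b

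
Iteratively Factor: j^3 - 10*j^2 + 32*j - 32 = (j - 2)*(j^2 - 8*j + 16) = (j - 4)*(j - 2)*(j - 4)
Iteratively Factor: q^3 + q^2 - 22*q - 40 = (q - 5)*(q^2 + 6*q + 8) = (q - 5)*(q + 2)*(q + 4)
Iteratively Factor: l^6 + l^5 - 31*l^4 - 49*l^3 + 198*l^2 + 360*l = (l + 3)*(l^5 - 2*l^4 - 25*l^3 + 26*l^2 + 120*l) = (l - 3)*(l + 3)*(l^4 + l^3 - 22*l^2 - 40*l) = l*(l - 3)*(l + 3)*(l^3 + l^2 - 22*l - 40) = l*(l - 3)*(l + 3)*(l + 4)*(l^2 - 3*l - 10) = l*(l - 3)*(l + 2)*(l + 3)*(l + 4)*(l - 5)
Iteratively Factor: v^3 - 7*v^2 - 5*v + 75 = (v - 5)*(v^2 - 2*v - 15) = (v - 5)*(v + 3)*(v - 5)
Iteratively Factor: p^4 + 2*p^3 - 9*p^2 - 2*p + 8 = (p + 4)*(p^3 - 2*p^2 - p + 2) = (p + 1)*(p + 4)*(p^2 - 3*p + 2) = (p - 1)*(p + 1)*(p + 4)*(p - 2)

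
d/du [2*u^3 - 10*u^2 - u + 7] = 6*u^2 - 20*u - 1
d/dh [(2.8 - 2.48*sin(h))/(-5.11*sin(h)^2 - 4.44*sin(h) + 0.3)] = (-12.6728*sin(h)^2 + 28.616*sin(h) + 11.688)*cos(h)/(26.1121*sin(h)^4 + 45.3768*sin(h)^3 + 16.6476*sin(h)^2 - 2.664*sin(h) + 0.09)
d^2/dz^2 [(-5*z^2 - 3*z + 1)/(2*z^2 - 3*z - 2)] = 2*(-42*z^3 - 48*z^2 - 54*z + 11)/(8*z^6 - 36*z^5 + 30*z^4 + 45*z^3 - 30*z^2 - 36*z - 8)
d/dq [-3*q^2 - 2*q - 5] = -6*q - 2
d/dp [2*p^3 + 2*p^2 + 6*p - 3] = 6*p^2 + 4*p + 6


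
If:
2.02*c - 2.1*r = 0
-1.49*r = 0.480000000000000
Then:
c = -0.33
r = -0.32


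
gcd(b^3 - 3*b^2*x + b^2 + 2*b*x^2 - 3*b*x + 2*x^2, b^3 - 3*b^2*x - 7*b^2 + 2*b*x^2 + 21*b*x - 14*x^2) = b^2 - 3*b*x + 2*x^2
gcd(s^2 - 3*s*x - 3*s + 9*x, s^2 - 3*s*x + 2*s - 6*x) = -s + 3*x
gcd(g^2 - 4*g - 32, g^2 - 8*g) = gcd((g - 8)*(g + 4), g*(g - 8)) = g - 8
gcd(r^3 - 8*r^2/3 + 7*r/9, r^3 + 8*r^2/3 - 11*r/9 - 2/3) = 1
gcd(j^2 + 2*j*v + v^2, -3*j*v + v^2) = 1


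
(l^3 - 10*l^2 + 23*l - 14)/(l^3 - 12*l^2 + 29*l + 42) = (l^2 - 3*l + 2)/(l^2 - 5*l - 6)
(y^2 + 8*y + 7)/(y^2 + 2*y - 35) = (y + 1)/(y - 5)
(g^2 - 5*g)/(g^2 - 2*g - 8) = g*(5 - g)/(-g^2 + 2*g + 8)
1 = 1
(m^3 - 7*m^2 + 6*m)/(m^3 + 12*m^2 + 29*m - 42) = m*(m - 6)/(m^2 + 13*m + 42)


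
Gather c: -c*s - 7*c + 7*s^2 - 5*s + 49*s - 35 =c*(-s - 7) + 7*s^2 + 44*s - 35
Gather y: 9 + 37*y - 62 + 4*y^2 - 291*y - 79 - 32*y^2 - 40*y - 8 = -28*y^2 - 294*y - 140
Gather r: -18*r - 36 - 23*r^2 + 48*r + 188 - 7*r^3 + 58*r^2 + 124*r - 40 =-7*r^3 + 35*r^2 + 154*r + 112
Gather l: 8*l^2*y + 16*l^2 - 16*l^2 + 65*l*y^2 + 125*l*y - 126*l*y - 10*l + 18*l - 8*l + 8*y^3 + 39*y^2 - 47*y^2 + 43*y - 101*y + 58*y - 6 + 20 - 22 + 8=8*l^2*y + l*(65*y^2 - y) + 8*y^3 - 8*y^2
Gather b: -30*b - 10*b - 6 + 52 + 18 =64 - 40*b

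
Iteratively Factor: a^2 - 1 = (a + 1)*(a - 1)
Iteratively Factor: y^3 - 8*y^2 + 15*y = (y - 5)*(y^2 - 3*y) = (y - 5)*(y - 3)*(y)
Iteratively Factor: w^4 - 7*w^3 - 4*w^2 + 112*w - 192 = (w - 3)*(w^3 - 4*w^2 - 16*w + 64) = (w - 3)*(w + 4)*(w^2 - 8*w + 16) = (w - 4)*(w - 3)*(w + 4)*(w - 4)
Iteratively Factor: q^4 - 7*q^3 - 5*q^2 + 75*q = (q)*(q^3 - 7*q^2 - 5*q + 75) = q*(q + 3)*(q^2 - 10*q + 25) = q*(q - 5)*(q + 3)*(q - 5)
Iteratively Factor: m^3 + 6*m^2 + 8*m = (m)*(m^2 + 6*m + 8) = m*(m + 4)*(m + 2)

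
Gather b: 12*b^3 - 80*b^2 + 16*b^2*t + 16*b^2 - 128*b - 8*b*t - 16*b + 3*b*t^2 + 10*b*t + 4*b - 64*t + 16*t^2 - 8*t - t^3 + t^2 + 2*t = 12*b^3 + b^2*(16*t - 64) + b*(3*t^2 + 2*t - 140) - t^3 + 17*t^2 - 70*t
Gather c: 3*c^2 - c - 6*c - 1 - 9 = 3*c^2 - 7*c - 10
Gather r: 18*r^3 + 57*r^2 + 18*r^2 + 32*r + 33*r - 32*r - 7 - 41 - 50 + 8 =18*r^3 + 75*r^2 + 33*r - 90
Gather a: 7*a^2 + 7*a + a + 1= 7*a^2 + 8*a + 1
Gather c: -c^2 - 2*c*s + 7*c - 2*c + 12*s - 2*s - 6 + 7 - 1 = -c^2 + c*(5 - 2*s) + 10*s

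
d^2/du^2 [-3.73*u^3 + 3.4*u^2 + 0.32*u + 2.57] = 6.8 - 22.38*u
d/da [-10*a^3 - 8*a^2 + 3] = 2*a*(-15*a - 8)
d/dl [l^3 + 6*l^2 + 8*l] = 3*l^2 + 12*l + 8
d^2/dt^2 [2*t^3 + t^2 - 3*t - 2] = 12*t + 2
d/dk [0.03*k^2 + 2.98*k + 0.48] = 0.06*k + 2.98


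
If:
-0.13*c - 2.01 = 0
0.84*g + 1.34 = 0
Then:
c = -15.46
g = -1.60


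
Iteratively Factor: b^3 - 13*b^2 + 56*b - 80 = (b - 4)*(b^2 - 9*b + 20) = (b - 4)^2*(b - 5)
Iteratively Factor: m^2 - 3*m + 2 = (m - 1)*(m - 2)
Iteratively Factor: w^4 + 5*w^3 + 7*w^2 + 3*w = (w + 1)*(w^3 + 4*w^2 + 3*w) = (w + 1)^2*(w^2 + 3*w) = w*(w + 1)^2*(w + 3)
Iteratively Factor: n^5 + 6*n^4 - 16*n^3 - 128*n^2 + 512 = (n + 4)*(n^4 + 2*n^3 - 24*n^2 - 32*n + 128) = (n + 4)^2*(n^3 - 2*n^2 - 16*n + 32) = (n + 4)^3*(n^2 - 6*n + 8) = (n - 4)*(n + 4)^3*(n - 2)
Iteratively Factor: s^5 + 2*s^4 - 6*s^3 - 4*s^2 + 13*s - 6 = (s + 2)*(s^4 - 6*s^2 + 8*s - 3) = (s - 1)*(s + 2)*(s^3 + s^2 - 5*s + 3) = (s - 1)^2*(s + 2)*(s^2 + 2*s - 3) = (s - 1)^2*(s + 2)*(s + 3)*(s - 1)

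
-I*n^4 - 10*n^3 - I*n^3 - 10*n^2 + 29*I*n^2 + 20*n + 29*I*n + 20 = (n - 5*I)*(n - 4*I)*(n - I)*(-I*n - I)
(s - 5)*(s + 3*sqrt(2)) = s^2 - 5*s + 3*sqrt(2)*s - 15*sqrt(2)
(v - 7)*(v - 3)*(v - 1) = v^3 - 11*v^2 + 31*v - 21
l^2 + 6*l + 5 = (l + 1)*(l + 5)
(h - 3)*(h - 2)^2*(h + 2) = h^4 - 5*h^3 + 2*h^2 + 20*h - 24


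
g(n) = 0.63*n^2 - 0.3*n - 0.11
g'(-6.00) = -7.86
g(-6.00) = 24.37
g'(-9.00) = -11.64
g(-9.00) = 53.62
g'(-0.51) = -0.94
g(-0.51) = 0.21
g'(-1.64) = -2.37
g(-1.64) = 2.08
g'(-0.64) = -1.11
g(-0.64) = 0.34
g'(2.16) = 2.42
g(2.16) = 2.18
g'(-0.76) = -1.26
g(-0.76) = 0.48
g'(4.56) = 5.45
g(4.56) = 11.62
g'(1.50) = 1.59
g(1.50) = 0.86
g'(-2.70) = -3.70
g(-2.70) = 5.29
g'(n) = 1.26*n - 0.3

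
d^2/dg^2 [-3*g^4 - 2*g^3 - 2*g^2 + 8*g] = -36*g^2 - 12*g - 4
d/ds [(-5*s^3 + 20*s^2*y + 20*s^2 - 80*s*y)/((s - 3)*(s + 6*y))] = 5*(s*(s - 3)*(s^2 - 4*s*y - 4*s + 16*y) + s*(s + 6*y)*(s^2 - 4*s*y - 4*s + 16*y) + (s - 3)*(s + 6*y)*(-3*s^2 + 8*s*y + 8*s - 16*y))/((s - 3)^2*(s + 6*y)^2)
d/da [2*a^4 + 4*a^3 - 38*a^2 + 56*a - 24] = 8*a^3 + 12*a^2 - 76*a + 56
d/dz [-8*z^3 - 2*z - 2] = -24*z^2 - 2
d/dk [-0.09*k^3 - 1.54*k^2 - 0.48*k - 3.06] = -0.27*k^2 - 3.08*k - 0.48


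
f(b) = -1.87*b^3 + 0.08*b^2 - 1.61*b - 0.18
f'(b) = -5.61*b^2 + 0.16*b - 1.61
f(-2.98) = 54.82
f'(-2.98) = -51.91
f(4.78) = -210.28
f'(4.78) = -129.02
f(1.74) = -12.59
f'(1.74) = -18.32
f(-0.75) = 1.86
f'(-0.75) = -4.89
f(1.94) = -16.66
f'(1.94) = -22.41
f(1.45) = -8.05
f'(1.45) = -13.17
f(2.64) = -38.28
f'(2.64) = -40.29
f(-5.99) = 414.24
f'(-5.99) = -203.86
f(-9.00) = 1384.02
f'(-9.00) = -457.46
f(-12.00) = 3262.02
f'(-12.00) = -811.37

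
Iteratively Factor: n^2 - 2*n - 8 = (n - 4)*(n + 2)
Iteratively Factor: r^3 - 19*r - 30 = (r - 5)*(r^2 + 5*r + 6) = (r - 5)*(r + 2)*(r + 3)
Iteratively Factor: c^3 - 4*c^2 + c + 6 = (c - 2)*(c^2 - 2*c - 3) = (c - 2)*(c + 1)*(c - 3)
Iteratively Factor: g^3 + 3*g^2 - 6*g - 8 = (g + 1)*(g^2 + 2*g - 8) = (g + 1)*(g + 4)*(g - 2)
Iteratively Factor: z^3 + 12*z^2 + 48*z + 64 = (z + 4)*(z^2 + 8*z + 16) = (z + 4)^2*(z + 4)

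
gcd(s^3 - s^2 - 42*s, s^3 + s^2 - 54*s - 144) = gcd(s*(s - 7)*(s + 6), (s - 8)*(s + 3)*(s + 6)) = s + 6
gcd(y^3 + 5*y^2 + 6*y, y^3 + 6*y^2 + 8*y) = y^2 + 2*y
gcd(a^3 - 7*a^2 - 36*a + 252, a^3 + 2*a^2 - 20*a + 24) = a + 6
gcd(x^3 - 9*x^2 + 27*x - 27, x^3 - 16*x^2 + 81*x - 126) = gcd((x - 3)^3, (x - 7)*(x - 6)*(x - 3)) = x - 3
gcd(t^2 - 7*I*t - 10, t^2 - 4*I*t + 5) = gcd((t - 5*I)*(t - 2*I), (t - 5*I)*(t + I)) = t - 5*I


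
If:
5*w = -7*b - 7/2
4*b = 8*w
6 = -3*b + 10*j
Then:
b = -7/19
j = 93/190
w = -7/38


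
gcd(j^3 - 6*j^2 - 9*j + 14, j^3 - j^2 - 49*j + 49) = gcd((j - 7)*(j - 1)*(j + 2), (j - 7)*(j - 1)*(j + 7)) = j^2 - 8*j + 7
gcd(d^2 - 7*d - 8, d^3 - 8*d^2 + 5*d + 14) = d + 1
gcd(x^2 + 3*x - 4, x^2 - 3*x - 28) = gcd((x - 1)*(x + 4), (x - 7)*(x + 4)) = x + 4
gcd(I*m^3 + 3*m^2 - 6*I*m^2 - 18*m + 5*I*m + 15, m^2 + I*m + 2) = 1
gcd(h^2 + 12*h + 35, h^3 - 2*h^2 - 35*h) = h + 5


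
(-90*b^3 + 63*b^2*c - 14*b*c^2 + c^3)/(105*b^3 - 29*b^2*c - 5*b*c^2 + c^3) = (-30*b^2 + 11*b*c - c^2)/(35*b^2 + 2*b*c - c^2)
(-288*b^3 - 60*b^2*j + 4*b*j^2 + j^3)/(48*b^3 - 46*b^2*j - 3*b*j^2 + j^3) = (-6*b - j)/(b - j)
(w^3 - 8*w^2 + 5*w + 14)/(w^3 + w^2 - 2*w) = (w^3 - 8*w^2 + 5*w + 14)/(w*(w^2 + w - 2))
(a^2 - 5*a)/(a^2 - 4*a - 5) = a/(a + 1)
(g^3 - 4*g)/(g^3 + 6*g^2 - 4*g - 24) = g/(g + 6)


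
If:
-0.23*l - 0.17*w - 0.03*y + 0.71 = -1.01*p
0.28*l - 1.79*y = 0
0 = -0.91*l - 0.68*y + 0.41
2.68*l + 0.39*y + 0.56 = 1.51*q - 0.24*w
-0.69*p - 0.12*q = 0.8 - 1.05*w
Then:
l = 0.40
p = -0.52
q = 1.19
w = 0.56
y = 0.06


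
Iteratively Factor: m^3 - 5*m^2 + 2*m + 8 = (m - 2)*(m^2 - 3*m - 4) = (m - 4)*(m - 2)*(m + 1)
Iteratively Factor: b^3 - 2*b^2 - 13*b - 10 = (b + 2)*(b^2 - 4*b - 5) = (b + 1)*(b + 2)*(b - 5)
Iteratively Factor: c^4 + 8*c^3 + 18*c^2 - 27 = (c + 3)*(c^3 + 5*c^2 + 3*c - 9) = (c + 3)^2*(c^2 + 2*c - 3) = (c - 1)*(c + 3)^2*(c + 3)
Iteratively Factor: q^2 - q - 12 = (q + 3)*(q - 4)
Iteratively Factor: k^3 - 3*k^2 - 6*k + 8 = (k - 4)*(k^2 + k - 2) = (k - 4)*(k + 2)*(k - 1)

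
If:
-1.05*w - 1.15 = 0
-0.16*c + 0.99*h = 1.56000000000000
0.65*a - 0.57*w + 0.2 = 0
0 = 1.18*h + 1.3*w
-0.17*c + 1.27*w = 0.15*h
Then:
No Solution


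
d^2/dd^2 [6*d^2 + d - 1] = 12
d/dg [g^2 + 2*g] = 2*g + 2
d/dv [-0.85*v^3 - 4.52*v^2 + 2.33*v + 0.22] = -2.55*v^2 - 9.04*v + 2.33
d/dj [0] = 0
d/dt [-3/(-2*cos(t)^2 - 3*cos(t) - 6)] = 3*(4*cos(t) + 3)*sin(t)/(3*cos(t) + cos(2*t) + 7)^2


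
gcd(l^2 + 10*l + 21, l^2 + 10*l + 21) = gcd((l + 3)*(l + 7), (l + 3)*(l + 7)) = l^2 + 10*l + 21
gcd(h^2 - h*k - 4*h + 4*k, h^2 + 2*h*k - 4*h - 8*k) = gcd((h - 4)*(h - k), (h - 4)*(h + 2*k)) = h - 4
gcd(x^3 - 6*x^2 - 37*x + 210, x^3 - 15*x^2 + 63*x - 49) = x - 7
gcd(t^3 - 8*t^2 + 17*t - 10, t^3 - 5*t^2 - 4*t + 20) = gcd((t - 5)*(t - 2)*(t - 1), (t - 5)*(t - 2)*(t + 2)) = t^2 - 7*t + 10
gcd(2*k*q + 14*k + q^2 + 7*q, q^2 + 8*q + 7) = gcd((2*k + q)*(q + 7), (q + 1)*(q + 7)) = q + 7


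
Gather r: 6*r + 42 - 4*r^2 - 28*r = -4*r^2 - 22*r + 42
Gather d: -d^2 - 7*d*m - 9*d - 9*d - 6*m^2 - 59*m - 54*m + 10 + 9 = -d^2 + d*(-7*m - 18) - 6*m^2 - 113*m + 19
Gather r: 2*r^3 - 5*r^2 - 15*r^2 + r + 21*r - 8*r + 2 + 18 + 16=2*r^3 - 20*r^2 + 14*r + 36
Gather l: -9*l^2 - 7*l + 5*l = -9*l^2 - 2*l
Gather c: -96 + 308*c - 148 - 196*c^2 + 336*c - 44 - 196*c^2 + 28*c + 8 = -392*c^2 + 672*c - 280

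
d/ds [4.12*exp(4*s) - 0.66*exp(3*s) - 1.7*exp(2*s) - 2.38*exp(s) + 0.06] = (16.48*exp(3*s) - 1.98*exp(2*s) - 3.4*exp(s) - 2.38)*exp(s)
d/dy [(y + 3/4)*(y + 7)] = 2*y + 31/4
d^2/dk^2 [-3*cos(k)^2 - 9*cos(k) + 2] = 9*cos(k) + 6*cos(2*k)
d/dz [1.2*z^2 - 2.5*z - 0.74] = 2.4*z - 2.5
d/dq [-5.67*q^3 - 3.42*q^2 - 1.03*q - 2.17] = -17.01*q^2 - 6.84*q - 1.03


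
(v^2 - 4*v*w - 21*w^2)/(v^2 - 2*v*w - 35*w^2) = (v + 3*w)/(v + 5*w)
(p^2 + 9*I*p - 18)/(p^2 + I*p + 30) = (p + 3*I)/(p - 5*I)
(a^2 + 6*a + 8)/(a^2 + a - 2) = (a + 4)/(a - 1)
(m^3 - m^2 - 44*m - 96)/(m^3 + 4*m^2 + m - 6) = (m^2 - 4*m - 32)/(m^2 + m - 2)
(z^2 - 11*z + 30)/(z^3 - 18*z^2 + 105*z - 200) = (z - 6)/(z^2 - 13*z + 40)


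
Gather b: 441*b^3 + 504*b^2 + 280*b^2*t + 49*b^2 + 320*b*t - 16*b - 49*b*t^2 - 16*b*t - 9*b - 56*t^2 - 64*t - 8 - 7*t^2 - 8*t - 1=441*b^3 + b^2*(280*t + 553) + b*(-49*t^2 + 304*t - 25) - 63*t^2 - 72*t - 9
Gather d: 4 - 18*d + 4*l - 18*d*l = d*(-18*l - 18) + 4*l + 4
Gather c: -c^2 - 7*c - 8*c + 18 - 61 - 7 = -c^2 - 15*c - 50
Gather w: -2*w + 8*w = 6*w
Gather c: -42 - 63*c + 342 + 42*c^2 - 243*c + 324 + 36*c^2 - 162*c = 78*c^2 - 468*c + 624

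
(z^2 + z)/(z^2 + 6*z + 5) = z/(z + 5)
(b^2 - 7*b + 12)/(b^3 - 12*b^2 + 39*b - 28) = (b - 3)/(b^2 - 8*b + 7)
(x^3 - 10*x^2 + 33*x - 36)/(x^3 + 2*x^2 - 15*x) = (x^2 - 7*x + 12)/(x*(x + 5))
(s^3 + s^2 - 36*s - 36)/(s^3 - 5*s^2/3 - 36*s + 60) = 3*(s + 1)/(3*s - 5)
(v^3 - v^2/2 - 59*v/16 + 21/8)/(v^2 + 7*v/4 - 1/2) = (16*v^2 - 40*v + 21)/(4*(4*v - 1))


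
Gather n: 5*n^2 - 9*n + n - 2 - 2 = 5*n^2 - 8*n - 4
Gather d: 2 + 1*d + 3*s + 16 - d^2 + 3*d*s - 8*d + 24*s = -d^2 + d*(3*s - 7) + 27*s + 18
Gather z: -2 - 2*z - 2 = -2*z - 4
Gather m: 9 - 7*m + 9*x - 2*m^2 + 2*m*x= -2*m^2 + m*(2*x - 7) + 9*x + 9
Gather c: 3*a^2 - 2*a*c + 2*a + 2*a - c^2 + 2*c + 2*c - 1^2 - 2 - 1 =3*a^2 + 4*a - c^2 + c*(4 - 2*a) - 4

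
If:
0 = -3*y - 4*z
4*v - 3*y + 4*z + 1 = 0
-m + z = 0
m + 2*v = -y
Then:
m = -3/26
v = -1/52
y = 2/13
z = -3/26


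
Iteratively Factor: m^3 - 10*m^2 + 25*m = (m - 5)*(m^2 - 5*m) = m*(m - 5)*(m - 5)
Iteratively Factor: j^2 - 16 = (j + 4)*(j - 4)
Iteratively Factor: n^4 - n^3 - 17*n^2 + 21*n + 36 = (n + 1)*(n^3 - 2*n^2 - 15*n + 36) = (n - 3)*(n + 1)*(n^2 + n - 12) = (n - 3)^2*(n + 1)*(n + 4)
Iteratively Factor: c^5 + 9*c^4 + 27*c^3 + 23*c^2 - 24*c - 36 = (c + 3)*(c^4 + 6*c^3 + 9*c^2 - 4*c - 12) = (c + 3)^2*(c^3 + 3*c^2 - 4) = (c - 1)*(c + 3)^2*(c^2 + 4*c + 4) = (c - 1)*(c + 2)*(c + 3)^2*(c + 2)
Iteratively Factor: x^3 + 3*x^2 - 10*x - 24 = (x + 4)*(x^2 - x - 6) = (x - 3)*(x + 4)*(x + 2)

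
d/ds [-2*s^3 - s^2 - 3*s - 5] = -6*s^2 - 2*s - 3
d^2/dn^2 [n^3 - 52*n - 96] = 6*n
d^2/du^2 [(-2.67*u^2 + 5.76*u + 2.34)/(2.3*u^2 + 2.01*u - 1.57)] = (85.62762*u^3 + 16.42338*u^2 + 189.70308*u + 58.998246)/(12.167*u^6 + 31.8987*u^5 + 2.96078999999999*u^4 - 35.428059*u^3 - 2.021061*u^2 + 14.863347*u - 3.869893)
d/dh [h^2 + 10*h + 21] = 2*h + 10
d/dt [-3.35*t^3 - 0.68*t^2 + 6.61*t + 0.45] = -10.05*t^2 - 1.36*t + 6.61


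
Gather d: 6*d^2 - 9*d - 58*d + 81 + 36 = 6*d^2 - 67*d + 117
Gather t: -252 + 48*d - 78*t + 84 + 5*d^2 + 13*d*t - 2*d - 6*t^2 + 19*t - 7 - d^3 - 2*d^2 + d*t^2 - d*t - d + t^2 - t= -d^3 + 3*d^2 + 45*d + t^2*(d - 5) + t*(12*d - 60) - 175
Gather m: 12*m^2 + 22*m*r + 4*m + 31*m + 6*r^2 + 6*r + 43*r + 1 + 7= 12*m^2 + m*(22*r + 35) + 6*r^2 + 49*r + 8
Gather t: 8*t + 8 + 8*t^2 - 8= 8*t^2 + 8*t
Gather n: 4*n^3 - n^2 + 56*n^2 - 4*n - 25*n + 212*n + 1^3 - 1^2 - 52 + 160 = 4*n^3 + 55*n^2 + 183*n + 108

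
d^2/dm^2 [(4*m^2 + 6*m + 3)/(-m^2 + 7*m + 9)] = 2*(-34*m^3 - 117*m^2 - 99*m - 120)/(m^6 - 21*m^5 + 120*m^4 + 35*m^3 - 1080*m^2 - 1701*m - 729)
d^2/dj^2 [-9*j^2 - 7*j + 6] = -18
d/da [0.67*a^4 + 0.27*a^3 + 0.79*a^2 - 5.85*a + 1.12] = 2.68*a^3 + 0.81*a^2 + 1.58*a - 5.85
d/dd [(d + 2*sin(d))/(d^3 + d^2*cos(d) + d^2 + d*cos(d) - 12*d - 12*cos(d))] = (-(d + 2*sin(d))*(-d^2*sin(d) + 3*d^2 - d*sin(d) + 2*d*cos(d) + 2*d + 12*sin(d) + cos(d) - 12) + (2*cos(d) + 1)*(d^3 + d^2*cos(d) + d^2 + d*cos(d) - 12*d - 12*cos(d)))/((d - 3)^2*(d + 4)^2*(d + cos(d))^2)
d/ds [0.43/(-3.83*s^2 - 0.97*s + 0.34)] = (3.2938*s + 0.4171)/(3.83*s^2 + 0.97*s - 0.34)^2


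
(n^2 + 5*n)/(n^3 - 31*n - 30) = n/(n^2 - 5*n - 6)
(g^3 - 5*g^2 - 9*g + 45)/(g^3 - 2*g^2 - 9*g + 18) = (g - 5)/(g - 2)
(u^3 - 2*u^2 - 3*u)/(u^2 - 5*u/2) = 2*(u^2 - 2*u - 3)/(2*u - 5)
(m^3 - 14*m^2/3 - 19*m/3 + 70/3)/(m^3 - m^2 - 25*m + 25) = (3*m^2 + m - 14)/(3*(m^2 + 4*m - 5))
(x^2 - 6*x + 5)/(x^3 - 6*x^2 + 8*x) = (x^2 - 6*x + 5)/(x*(x^2 - 6*x + 8))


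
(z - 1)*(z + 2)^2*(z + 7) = z^4 + 10*z^3 + 21*z^2 - 4*z - 28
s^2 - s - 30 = (s - 6)*(s + 5)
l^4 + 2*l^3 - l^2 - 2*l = l*(l - 1)*(l + 1)*(l + 2)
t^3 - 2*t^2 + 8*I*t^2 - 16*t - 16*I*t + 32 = (t - 2)*(t + 4*I)^2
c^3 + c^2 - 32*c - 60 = (c - 6)*(c + 2)*(c + 5)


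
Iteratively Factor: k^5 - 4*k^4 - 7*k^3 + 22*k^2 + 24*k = (k + 1)*(k^4 - 5*k^3 - 2*k^2 + 24*k) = (k - 4)*(k + 1)*(k^3 - k^2 - 6*k) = k*(k - 4)*(k + 1)*(k^2 - k - 6) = k*(k - 4)*(k - 3)*(k + 1)*(k + 2)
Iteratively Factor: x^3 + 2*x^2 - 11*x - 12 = (x + 1)*(x^2 + x - 12) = (x - 3)*(x + 1)*(x + 4)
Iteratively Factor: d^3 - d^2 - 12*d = (d + 3)*(d^2 - 4*d) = (d - 4)*(d + 3)*(d)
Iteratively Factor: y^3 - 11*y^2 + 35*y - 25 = (y - 5)*(y^2 - 6*y + 5) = (y - 5)*(y - 1)*(y - 5)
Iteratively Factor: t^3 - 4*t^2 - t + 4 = (t - 1)*(t^2 - 3*t - 4) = (t - 4)*(t - 1)*(t + 1)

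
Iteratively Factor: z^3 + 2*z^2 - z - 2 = (z - 1)*(z^2 + 3*z + 2) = (z - 1)*(z + 1)*(z + 2)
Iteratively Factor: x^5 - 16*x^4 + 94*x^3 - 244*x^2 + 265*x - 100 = (x - 1)*(x^4 - 15*x^3 + 79*x^2 - 165*x + 100) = (x - 4)*(x - 1)*(x^3 - 11*x^2 + 35*x - 25) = (x - 5)*(x - 4)*(x - 1)*(x^2 - 6*x + 5) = (x - 5)*(x - 4)*(x - 1)^2*(x - 5)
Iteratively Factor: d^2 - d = (d)*(d - 1)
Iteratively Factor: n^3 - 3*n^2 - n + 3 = (n + 1)*(n^2 - 4*n + 3) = (n - 3)*(n + 1)*(n - 1)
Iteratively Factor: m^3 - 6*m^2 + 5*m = (m - 5)*(m^2 - m) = (m - 5)*(m - 1)*(m)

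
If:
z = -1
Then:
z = -1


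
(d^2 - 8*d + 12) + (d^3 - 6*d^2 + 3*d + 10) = d^3 - 5*d^2 - 5*d + 22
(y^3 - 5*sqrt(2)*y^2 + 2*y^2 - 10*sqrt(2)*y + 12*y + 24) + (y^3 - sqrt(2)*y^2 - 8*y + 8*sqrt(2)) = 2*y^3 - 6*sqrt(2)*y^2 + 2*y^2 - 10*sqrt(2)*y + 4*y + 8*sqrt(2) + 24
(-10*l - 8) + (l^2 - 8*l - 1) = l^2 - 18*l - 9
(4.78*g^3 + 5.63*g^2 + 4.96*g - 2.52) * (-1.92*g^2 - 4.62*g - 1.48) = -9.1776*g^5 - 32.8932*g^4 - 42.6082*g^3 - 26.4092*g^2 + 4.3016*g + 3.7296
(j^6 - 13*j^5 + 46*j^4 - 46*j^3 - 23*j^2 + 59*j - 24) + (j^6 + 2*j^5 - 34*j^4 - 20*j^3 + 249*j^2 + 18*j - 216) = 2*j^6 - 11*j^5 + 12*j^4 - 66*j^3 + 226*j^2 + 77*j - 240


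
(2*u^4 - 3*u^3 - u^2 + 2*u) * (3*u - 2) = 6*u^5 - 13*u^4 + 3*u^3 + 8*u^2 - 4*u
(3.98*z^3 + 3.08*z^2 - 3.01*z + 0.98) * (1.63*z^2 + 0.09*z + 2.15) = 6.4874*z^5 + 5.3786*z^4 + 3.9279*z^3 + 7.9485*z^2 - 6.3833*z + 2.107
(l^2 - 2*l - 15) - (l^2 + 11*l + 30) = -13*l - 45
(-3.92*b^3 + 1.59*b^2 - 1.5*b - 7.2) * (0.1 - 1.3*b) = 5.096*b^4 - 2.459*b^3 + 2.109*b^2 + 9.21*b - 0.72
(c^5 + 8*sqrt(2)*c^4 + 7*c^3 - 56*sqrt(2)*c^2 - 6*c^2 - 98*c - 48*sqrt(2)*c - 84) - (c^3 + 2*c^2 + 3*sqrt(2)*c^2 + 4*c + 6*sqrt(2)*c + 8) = c^5 + 8*sqrt(2)*c^4 + 6*c^3 - 59*sqrt(2)*c^2 - 8*c^2 - 102*c - 54*sqrt(2)*c - 92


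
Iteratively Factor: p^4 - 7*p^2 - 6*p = (p)*(p^3 - 7*p - 6) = p*(p - 3)*(p^2 + 3*p + 2) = p*(p - 3)*(p + 2)*(p + 1)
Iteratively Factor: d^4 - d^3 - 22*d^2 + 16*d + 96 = (d + 2)*(d^3 - 3*d^2 - 16*d + 48) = (d - 4)*(d + 2)*(d^2 + d - 12) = (d - 4)*(d + 2)*(d + 4)*(d - 3)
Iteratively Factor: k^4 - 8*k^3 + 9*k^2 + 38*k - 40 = (k - 1)*(k^3 - 7*k^2 + 2*k + 40) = (k - 1)*(k + 2)*(k^2 - 9*k + 20) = (k - 4)*(k - 1)*(k + 2)*(k - 5)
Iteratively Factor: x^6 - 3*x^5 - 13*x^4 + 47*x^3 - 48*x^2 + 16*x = (x + 4)*(x^5 - 7*x^4 + 15*x^3 - 13*x^2 + 4*x) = (x - 1)*(x + 4)*(x^4 - 6*x^3 + 9*x^2 - 4*x) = (x - 1)^2*(x + 4)*(x^3 - 5*x^2 + 4*x) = (x - 1)^3*(x + 4)*(x^2 - 4*x) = x*(x - 1)^3*(x + 4)*(x - 4)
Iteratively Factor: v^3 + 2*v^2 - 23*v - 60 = (v - 5)*(v^2 + 7*v + 12) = (v - 5)*(v + 4)*(v + 3)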